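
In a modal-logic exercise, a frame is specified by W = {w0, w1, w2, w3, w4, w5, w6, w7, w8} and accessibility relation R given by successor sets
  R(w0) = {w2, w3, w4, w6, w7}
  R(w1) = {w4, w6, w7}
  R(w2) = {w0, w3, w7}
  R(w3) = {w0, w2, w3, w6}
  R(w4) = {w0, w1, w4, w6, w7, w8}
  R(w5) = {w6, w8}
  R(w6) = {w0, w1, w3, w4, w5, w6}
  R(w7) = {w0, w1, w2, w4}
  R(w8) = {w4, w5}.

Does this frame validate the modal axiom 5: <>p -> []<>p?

No

Axiom 5 corresponds to the accessibility relation being Euclidean.
Euclidean: no — w0 R w2 and w0 R w4, but not w2 R w4.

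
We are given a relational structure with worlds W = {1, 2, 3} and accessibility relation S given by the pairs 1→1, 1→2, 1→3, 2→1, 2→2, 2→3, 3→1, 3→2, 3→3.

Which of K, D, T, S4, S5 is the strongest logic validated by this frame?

Serial (axiom D): yes — every world has a successor (e.g. 1 S 1).
Reflexive (axiom T): yes — every world is S-related to itself.
Transitive (axiom 4): yes — every two-step S-path is closed by a direct edge.
Euclidean (axiom 5): yes — any two successors of a common world are S-related.
So F validates K, D, T, S4, S5. The strongest is S5.

S5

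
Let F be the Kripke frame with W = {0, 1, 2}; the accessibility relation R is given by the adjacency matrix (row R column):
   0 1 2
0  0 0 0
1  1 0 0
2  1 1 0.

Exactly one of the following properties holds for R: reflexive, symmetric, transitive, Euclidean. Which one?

transitive

Reflexive: no — 0 is not related to itself.
Symmetric: no — 1 R 0 but not 0 R 1.
Transitive: yes — every two-step R-path is closed by a direct edge.
Euclidean: no — 2 R 0 and 2 R 1, but not 0 R 1.
Only transitive holds.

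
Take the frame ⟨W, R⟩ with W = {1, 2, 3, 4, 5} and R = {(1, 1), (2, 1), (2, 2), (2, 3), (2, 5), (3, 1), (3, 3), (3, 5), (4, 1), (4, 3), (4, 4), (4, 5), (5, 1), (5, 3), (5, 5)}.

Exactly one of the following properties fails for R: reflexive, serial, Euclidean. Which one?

Reflexive: yes — every world is R-related to itself.
Serial: yes — every world has a successor (e.g. 1 R 1).
Euclidean: no — 2 R 1 and 2 R 3, but not 1 R 3.
Only Euclidean fails.

Euclidean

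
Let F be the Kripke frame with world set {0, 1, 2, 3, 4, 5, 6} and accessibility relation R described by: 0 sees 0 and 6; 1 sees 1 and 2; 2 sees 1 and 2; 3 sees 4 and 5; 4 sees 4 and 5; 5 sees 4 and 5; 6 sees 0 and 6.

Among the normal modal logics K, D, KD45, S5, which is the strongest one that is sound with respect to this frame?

Serial (axiom D): yes — every world has a successor (e.g. 0 R 0).
Euclidean (axiom 5): yes — any two successors of a common world are R-related.
Transitive (axiom 4): yes — every two-step R-path is closed by a direct edge.
Reflexive (axiom T): no — 3 is not related to itself.
So F validates K, D, KD45; S5 would additionally require R to be reflexive. The strongest is KD45.

KD45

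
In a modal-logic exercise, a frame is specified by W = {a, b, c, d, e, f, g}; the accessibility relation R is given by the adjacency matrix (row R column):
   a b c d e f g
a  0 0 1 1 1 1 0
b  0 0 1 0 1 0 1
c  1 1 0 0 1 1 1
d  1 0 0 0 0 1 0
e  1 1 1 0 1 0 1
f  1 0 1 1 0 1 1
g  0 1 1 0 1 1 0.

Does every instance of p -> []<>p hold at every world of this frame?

Yes

The schema B characterises exactly the symmetric frames.
Symmetric: yes — every pair in R has its reverse in R.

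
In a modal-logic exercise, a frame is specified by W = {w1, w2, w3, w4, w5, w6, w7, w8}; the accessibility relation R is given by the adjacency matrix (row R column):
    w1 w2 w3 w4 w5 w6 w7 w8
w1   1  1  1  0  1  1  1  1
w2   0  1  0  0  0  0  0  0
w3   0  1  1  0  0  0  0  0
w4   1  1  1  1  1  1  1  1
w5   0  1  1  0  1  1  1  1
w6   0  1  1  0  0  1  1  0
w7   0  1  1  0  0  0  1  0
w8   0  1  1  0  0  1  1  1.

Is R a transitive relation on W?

Transitive: yes — every two-step R-path is closed by a direct edge.

Yes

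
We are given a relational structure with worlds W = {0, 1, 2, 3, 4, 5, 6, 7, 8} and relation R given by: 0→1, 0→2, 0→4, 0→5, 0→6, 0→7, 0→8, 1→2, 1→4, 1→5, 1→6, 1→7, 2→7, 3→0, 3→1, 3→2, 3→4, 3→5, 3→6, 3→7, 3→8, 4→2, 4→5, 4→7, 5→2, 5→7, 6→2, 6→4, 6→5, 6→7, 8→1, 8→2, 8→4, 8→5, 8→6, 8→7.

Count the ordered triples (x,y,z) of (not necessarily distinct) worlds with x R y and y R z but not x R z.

0

R is transitive; there are no such tuples.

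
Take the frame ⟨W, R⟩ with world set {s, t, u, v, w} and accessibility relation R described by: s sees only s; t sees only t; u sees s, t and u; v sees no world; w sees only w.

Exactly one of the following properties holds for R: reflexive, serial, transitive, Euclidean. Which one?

transitive

Reflexive: no — v is not related to itself.
Serial: no — v has no R-successor.
Transitive: yes — every two-step R-path is closed by a direct edge.
Euclidean: no — u R s and u R t, but not s R t.
Only transitive holds.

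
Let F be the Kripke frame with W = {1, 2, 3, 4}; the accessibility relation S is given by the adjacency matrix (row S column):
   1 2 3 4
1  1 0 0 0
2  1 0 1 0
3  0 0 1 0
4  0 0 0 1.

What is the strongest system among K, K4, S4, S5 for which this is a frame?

K4

Transitive (axiom 4): yes — every two-step S-path is closed by a direct edge.
Reflexive (axiom T): no — 2 is not related to itself.
Euclidean (axiom 5): no — 2 S 1 and 2 S 3, but not 1 S 3.
So F validates K, K4; S4 would additionally require S to be reflexive. The strongest is K4.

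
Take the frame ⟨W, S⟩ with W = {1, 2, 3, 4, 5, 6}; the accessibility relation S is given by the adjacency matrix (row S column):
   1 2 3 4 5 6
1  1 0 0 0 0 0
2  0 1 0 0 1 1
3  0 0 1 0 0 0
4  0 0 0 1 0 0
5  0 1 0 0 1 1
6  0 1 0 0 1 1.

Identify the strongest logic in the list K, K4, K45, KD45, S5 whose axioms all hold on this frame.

Transitive (axiom 4): yes — every two-step S-path is closed by a direct edge.
Euclidean (axiom 5): yes — any two successors of a common world are S-related.
Serial (axiom D): yes — every world has a successor (e.g. 1 S 1).
Reflexive (axiom T): yes — every world is S-related to itself.
So F validates K, K4, K45, KD45, S5. The strongest is S5.

S5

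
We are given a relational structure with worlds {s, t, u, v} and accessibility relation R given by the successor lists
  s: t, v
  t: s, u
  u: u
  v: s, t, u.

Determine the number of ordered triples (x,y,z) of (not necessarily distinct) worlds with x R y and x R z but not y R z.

11

Enumerating: (s,t,t), (s,t,v), (s,v,v), (t,s,s), (t,s,u), (t,u,s), (v,s,s), (v,s,u), (v,t,t), (v,u,s), (v,u,t).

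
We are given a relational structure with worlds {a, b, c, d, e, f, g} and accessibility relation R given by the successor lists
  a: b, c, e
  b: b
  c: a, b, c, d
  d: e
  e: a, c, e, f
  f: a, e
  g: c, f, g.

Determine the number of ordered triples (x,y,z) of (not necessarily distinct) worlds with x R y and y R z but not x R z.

21

Enumerating: (a,c,a), (a,c,d), (a,e,a), (a,e,f), (c,a,e), (c,d,e), (d,e,a), (d,e,c), (d,e,f), (e,a,b), (e,c,b), (e,c,d), … and 9 more.
Total: 21.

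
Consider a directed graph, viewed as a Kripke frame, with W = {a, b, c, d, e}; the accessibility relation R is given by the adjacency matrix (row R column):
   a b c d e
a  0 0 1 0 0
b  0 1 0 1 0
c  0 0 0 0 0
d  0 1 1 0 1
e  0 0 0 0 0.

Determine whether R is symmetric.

Symmetric: no — a R c but not c R a.

No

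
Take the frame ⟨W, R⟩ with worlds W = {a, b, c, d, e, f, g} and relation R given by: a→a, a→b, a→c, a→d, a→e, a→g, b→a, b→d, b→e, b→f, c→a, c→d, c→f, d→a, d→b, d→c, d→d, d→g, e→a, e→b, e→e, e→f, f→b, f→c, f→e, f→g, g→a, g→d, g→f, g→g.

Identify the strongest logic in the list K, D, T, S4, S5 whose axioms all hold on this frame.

D

Serial (axiom D): yes — every world has a successor (e.g. a R a).
Reflexive (axiom T): no — b is not related to itself.
Transitive (axiom 4): no — a R b and b R f, but not a R f.
Euclidean (axiom 5): no — a R b and a R c, but not b R c.
So F validates K, D; T would additionally require R to be reflexive. The strongest is D.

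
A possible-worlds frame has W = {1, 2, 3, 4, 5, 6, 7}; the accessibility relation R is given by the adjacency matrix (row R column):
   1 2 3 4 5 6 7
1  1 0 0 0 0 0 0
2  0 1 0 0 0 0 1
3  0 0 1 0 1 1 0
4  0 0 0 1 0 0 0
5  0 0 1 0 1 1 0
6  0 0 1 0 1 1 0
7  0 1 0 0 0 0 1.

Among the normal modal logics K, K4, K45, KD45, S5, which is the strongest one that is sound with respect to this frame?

Transitive (axiom 4): yes — every two-step R-path is closed by a direct edge.
Euclidean (axiom 5): yes — any two successors of a common world are R-related.
Serial (axiom D): yes — every world has a successor (e.g. 1 R 1).
Reflexive (axiom T): yes — every world is R-related to itself.
So F validates K, K4, K45, KD45, S5. The strongest is S5.

S5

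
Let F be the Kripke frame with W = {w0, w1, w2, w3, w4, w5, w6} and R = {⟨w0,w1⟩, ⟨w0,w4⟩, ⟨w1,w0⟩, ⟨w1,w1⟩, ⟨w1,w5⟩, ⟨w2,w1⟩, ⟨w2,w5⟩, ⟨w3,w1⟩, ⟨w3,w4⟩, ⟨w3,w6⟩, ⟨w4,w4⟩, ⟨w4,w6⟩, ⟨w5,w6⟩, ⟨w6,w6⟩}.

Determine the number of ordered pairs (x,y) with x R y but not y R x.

Enumerating: (w0,w4), (w1,w5), (w2,w1), (w2,w5), (w3,w1), (w3,w4), (w3,w6), (w4,w6), (w5,w6).

9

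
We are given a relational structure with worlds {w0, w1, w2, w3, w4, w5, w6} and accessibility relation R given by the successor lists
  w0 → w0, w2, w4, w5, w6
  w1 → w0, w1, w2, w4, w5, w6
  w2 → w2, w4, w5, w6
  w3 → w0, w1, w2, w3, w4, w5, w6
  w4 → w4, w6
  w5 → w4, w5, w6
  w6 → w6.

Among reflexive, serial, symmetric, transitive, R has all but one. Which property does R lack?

symmetric

Reflexive: yes — every world is R-related to itself.
Serial: yes — every world has a successor (e.g. w0 R w0).
Symmetric: no — w0 R w2 but not w2 R w0.
Transitive: yes — every two-step R-path is closed by a direct edge.
Only symmetric fails.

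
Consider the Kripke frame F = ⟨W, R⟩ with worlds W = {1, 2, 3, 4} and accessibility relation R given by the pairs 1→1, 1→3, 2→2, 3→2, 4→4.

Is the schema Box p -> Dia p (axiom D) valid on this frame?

Yes

By correspondence theory, D is valid on a frame iff R is serial.
Serial: yes — every world has a successor (e.g. 1 R 1).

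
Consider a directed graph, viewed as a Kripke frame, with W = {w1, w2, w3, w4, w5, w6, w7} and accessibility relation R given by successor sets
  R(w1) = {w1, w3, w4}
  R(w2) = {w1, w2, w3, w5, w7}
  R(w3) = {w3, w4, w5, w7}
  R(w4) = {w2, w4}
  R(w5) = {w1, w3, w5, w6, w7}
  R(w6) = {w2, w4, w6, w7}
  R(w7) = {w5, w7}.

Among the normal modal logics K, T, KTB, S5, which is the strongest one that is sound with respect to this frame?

Reflexive (axiom T): yes — every world is R-related to itself.
Symmetric (axiom B): no — w1 R w3 but not w3 R w1.
Euclidean (axiom 5): no — w1 R w4 and w1 R w3, but not w4 R w3.
So F validates K, T; KTB would additionally require R to be symmetric. The strongest is T.

T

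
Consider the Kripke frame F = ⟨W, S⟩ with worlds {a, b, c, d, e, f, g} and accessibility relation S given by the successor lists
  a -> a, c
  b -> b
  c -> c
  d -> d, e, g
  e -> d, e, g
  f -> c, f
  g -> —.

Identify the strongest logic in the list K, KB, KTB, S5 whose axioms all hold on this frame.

K

Symmetric (axiom B): no — a S c but not c S a.
Reflexive (axiom T): no — g is not related to itself.
Euclidean (axiom 5): no — d S g and d S e, but not g S e.
So F validates K; KB would additionally require S to be symmetric. The strongest is K.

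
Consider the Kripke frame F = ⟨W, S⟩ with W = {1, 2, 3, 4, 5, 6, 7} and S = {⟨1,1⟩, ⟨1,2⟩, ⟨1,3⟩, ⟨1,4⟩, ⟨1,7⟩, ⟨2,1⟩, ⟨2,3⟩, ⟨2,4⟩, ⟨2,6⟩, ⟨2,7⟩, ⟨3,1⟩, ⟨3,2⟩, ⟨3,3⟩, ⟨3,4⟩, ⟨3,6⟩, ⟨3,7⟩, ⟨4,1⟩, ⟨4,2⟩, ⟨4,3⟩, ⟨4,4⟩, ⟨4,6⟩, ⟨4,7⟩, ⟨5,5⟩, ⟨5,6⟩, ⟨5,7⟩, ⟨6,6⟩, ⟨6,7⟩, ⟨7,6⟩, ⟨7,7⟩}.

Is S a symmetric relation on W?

Symmetric: no — 1 S 7 but not 7 S 1.

No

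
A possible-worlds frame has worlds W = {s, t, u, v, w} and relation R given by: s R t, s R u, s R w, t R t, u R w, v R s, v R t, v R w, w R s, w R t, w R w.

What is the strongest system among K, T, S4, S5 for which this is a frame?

Reflexive (axiom T): no — s is not related to itself.
Transitive (axiom 4): no — u R w and w R s, but not u R s.
Euclidean (axiom 5): no — s R t and s R u, but not t R u.
So F validates K; T would additionally require R to be reflexive. The strongest is K.

K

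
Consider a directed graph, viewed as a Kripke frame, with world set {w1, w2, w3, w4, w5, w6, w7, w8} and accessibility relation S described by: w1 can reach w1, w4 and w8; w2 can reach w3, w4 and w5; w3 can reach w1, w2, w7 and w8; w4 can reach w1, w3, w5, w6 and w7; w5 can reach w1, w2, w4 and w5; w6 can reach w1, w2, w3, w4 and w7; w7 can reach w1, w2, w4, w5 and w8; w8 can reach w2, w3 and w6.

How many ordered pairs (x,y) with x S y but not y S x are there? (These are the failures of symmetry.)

Enumerating: (w1,w8), (w2,w4), (w3,w1), (w3,w7), (w4,w3), (w5,w1), (w6,w1), (w6,w2), (w6,w3), (w6,w7), (w7,w1), (w7,w2), (w7,w5), (w7,w8), (w8,w2), (w8,w6).

16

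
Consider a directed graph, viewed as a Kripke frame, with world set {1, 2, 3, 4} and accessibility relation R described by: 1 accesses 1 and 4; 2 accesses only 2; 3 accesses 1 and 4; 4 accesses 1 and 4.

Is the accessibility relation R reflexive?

No

Reflexive: no — 3 is not related to itself.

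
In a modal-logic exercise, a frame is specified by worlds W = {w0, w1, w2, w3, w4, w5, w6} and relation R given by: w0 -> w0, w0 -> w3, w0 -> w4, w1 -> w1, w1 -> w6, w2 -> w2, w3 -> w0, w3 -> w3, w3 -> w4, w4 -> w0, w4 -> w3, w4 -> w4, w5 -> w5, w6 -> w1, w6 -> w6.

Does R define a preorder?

Yes

Reflexive: yes — every world is R-related to itself.
Transitive: yes — every two-step R-path is closed by a direct edge.
So R is a preorder.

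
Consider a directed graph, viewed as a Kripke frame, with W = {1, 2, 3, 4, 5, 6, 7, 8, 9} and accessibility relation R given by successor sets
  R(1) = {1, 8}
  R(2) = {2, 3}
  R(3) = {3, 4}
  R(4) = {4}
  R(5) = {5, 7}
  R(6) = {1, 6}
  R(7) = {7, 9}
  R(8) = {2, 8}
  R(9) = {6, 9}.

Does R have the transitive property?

Transitive: no — 1 R 8 and 8 R 2, but not 1 R 2.

No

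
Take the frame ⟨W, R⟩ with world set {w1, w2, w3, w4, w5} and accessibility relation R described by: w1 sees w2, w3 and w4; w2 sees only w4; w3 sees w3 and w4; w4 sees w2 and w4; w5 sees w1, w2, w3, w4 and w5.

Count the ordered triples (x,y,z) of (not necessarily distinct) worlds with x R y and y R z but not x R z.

2

Enumerating: (w2,w4,w2), (w3,w4,w2).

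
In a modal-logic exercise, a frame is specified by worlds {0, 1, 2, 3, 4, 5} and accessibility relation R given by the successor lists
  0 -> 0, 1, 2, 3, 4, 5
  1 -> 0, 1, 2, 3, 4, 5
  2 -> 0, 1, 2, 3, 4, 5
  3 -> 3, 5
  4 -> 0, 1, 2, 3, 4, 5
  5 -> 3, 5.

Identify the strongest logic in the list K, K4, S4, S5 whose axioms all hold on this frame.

Transitive (axiom 4): yes — every two-step R-path is closed by a direct edge.
Reflexive (axiom T): yes — every world is R-related to itself.
Euclidean (axiom 5): no — 0 R 3 and 0 R 1, but not 3 R 1.
So F validates K, K4, S4; S5 would additionally require R to be Euclidean. The strongest is S4.

S4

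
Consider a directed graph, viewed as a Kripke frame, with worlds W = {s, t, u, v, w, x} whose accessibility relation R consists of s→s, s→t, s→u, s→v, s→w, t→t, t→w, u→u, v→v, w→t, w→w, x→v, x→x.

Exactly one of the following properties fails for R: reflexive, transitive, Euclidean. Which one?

Reflexive: yes — every world is R-related to itself.
Transitive: yes — every two-step R-path is closed by a direct edge.
Euclidean: no — s R t and s R u, but not t R u.
Only Euclidean fails.

Euclidean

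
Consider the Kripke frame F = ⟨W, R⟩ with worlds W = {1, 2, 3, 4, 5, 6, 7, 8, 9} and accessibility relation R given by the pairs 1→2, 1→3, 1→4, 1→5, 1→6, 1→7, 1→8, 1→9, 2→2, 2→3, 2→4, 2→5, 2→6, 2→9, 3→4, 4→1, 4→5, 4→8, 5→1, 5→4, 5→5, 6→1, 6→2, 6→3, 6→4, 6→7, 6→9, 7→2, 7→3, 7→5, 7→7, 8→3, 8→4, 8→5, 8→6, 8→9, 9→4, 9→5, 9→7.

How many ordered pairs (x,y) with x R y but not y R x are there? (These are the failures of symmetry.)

Enumerating: (1,2), (1,3), (1,7), (1,8), (1,9), (2,3), (2,4), (2,5), (2,9), (3,4), (6,3), (6,4), … and 12 more.
Total: 24.

24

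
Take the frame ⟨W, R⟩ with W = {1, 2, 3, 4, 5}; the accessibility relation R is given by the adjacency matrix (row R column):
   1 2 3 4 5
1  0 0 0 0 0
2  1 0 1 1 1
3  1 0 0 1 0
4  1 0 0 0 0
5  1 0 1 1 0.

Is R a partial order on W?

No

Reflexive: no — 1 is not related to itself.
Transitive: yes — every two-step R-path is closed by a direct edge.
Antisymmetric: yes — no distinct pair is related both ways.
So R is not a partial order.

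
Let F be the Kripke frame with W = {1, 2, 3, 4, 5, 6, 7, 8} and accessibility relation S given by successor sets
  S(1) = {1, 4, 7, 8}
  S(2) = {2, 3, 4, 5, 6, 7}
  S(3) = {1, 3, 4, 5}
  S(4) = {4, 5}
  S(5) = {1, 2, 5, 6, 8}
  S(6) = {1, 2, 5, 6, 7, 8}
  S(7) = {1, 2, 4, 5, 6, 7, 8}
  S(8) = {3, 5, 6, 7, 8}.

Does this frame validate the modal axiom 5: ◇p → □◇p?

No

The schema 5 characterises exactly the Euclidean frames.
Euclidean: no — 1 S 4 and 1 S 7, but not 4 S 7.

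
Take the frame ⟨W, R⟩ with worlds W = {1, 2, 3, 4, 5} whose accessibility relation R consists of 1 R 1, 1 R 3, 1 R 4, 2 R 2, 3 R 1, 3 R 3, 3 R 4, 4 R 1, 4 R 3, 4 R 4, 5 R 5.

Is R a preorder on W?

Yes

Reflexive: yes — every world is R-related to itself.
Transitive: yes — every two-step R-path is closed by a direct edge.
So R is a preorder.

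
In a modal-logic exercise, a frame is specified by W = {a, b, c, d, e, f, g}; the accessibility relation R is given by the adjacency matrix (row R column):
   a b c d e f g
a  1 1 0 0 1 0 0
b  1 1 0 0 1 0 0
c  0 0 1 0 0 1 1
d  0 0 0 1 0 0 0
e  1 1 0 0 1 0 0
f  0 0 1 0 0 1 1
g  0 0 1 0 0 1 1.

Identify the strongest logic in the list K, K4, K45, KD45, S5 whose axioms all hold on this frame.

Transitive (axiom 4): yes — every two-step R-path is closed by a direct edge.
Euclidean (axiom 5): yes — any two successors of a common world are R-related.
Serial (axiom D): yes — every world has a successor (e.g. a R a).
Reflexive (axiom T): yes — every world is R-related to itself.
So F validates K, K4, K45, KD45, S5. The strongest is S5.

S5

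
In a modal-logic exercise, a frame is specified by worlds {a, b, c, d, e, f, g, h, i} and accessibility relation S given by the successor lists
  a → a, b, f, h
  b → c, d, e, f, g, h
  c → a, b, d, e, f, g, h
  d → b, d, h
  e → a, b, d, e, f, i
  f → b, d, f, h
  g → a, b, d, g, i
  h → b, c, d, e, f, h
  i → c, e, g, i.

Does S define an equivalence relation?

Reflexive: no — b is not related to itself.
Symmetric: no — a S b but not b S a.
Transitive: no — a S b and b S c, but not a S c.
So S is not an equivalence relation.

No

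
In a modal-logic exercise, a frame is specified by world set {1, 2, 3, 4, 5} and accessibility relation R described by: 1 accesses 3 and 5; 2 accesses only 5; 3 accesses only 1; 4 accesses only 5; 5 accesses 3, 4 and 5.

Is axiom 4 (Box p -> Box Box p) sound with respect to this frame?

By correspondence theory, 4 is valid on a frame iff R is transitive.
Transitive: no — 1 R 5 and 5 R 4, but not 1 R 4.

No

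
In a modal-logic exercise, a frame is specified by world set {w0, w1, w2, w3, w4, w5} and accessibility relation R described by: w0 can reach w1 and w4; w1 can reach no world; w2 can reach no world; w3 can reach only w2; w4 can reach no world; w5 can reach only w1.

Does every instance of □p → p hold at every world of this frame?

By correspondence theory, T is valid on a frame iff R is reflexive.
Reflexive: no — w0 is not related to itself.

No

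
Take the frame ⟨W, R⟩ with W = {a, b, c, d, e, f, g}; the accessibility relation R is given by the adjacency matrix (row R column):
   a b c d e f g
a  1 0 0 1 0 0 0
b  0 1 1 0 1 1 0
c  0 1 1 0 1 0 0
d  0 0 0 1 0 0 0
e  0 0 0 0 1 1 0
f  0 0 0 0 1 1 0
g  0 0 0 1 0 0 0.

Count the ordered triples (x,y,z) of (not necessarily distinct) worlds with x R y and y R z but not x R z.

Enumerating: (c,b,f), (c,e,f).

2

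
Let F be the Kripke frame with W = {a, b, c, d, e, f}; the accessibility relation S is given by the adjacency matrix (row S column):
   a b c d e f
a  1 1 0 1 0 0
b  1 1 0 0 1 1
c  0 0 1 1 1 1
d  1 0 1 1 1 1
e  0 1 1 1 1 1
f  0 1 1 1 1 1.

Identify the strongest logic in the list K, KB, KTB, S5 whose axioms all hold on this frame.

Symmetric (axiom B): yes — every pair in S has its reverse in S.
Reflexive (axiom T): yes — every world is S-related to itself.
Euclidean (axiom 5): no — a S b and a S d, but not b S d.
So F validates K, KB, KTB; S5 would additionally require S to be Euclidean. The strongest is KTB.

KTB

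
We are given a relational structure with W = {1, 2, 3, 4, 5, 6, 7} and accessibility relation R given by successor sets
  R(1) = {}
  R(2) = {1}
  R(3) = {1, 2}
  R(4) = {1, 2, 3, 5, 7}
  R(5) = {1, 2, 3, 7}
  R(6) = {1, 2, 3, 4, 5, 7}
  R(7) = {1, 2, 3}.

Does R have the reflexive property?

No

Reflexive: no — 1 is not related to itself.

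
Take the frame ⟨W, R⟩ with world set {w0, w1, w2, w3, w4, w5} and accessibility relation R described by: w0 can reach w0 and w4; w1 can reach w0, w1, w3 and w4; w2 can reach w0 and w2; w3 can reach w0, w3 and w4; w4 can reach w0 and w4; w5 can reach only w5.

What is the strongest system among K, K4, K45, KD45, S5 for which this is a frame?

Transitive (axiom 4): no — w2 R w0 and w0 R w4, but not w2 R w4.
Euclidean (axiom 5): no — w1 R w0 and w1 R w3, but not w0 R w3.
Serial (axiom D): yes — every world has a successor (e.g. w0 R w0).
Reflexive (axiom T): yes — every world is R-related to itself.
So F validates K; K4 would additionally require R to be transitive. The strongest is K.

K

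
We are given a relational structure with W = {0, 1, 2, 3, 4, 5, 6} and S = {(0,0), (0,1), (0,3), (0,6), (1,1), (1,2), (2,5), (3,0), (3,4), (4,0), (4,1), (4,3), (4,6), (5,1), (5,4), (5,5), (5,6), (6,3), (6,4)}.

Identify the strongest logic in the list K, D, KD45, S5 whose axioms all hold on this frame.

D

Serial (axiom D): yes — every world has a successor (e.g. 0 S 0).
Euclidean (axiom 5): no — 0 S 1 and 0 S 3, but not 1 S 3.
Transitive (axiom 4): no — 0 S 1 and 1 S 2, but not 0 S 2.
Reflexive (axiom T): no — 2 is not related to itself.
So F validates K, D; KD45 would additionally require S to be Euclidean and transitive. The strongest is D.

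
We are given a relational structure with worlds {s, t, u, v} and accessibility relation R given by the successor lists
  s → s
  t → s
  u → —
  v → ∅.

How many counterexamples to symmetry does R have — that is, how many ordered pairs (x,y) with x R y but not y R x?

1

Enumerating: (t,s).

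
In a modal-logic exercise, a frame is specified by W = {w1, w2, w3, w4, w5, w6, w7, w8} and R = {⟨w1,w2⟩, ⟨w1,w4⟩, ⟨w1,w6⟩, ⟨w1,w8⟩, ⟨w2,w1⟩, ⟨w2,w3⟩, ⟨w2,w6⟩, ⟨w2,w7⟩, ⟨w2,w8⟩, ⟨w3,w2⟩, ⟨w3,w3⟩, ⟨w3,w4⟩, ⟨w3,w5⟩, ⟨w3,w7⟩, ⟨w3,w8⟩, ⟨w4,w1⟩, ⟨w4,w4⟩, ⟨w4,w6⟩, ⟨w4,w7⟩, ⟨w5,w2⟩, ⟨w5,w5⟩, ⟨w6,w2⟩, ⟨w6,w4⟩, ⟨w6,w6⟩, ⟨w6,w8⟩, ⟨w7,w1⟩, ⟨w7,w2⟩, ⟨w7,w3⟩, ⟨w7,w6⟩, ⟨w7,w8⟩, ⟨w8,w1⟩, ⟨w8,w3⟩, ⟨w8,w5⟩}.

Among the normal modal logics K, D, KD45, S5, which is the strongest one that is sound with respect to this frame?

Serial (axiom D): yes — every world has a successor (e.g. w1 R w2).
Euclidean (axiom 5): no — w1 R w2 and w1 R w4, but not w2 R w4.
Transitive (axiom 4): no — w1 R w2 and w2 R w3, but not w1 R w3.
Reflexive (axiom T): no — w1 is not related to itself.
So F validates K, D; KD45 would additionally require R to be Euclidean and transitive. The strongest is D.

D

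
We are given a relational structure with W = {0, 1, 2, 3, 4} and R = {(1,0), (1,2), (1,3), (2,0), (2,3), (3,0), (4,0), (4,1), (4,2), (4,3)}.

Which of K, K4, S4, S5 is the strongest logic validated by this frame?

K4

Transitive (axiom 4): yes — every two-step R-path is closed by a direct edge.
Reflexive (axiom T): no — 0 is not related to itself.
Euclidean (axiom 5): no — 1 R 0 and 1 R 2, but not 0 R 2.
So F validates K, K4; S4 would additionally require R to be reflexive. The strongest is K4.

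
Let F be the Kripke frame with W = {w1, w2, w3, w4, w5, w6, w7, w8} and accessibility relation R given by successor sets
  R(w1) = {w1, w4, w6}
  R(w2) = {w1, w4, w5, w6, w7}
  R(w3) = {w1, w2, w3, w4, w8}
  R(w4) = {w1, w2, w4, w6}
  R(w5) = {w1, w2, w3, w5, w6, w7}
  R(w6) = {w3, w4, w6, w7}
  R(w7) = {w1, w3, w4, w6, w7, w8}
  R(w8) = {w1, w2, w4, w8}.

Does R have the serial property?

Serial: yes — every world has a successor (e.g. w1 R w1).

Yes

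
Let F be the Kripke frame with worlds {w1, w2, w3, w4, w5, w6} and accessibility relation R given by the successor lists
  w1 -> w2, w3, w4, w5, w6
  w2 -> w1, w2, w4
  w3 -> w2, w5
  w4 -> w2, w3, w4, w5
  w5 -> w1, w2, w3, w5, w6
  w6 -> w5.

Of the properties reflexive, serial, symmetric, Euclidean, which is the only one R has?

serial

Reflexive: no — w1 is not related to itself.
Serial: yes — every world has a successor (e.g. w1 R w2).
Symmetric: no — w1 R w3 but not w3 R w1.
Euclidean: no — w1 R w2 and w1 R w3, but not w2 R w3.
Only serial holds.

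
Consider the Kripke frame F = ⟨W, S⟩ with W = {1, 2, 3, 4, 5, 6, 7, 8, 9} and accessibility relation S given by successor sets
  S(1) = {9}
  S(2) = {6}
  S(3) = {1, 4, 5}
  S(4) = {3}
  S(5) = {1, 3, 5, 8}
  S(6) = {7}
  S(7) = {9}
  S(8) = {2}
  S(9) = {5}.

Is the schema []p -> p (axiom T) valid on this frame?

No

The schema T characterises exactly the reflexive frames.
Reflexive: no — 1 is not related to itself.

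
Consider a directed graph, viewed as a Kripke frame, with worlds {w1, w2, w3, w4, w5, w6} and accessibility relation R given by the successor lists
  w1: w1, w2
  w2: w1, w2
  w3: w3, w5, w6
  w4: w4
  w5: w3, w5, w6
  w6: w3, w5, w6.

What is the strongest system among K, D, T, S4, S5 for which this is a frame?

S5

Serial (axiom D): yes — every world has a successor (e.g. w1 R w1).
Reflexive (axiom T): yes — every world is R-related to itself.
Transitive (axiom 4): yes — every two-step R-path is closed by a direct edge.
Euclidean (axiom 5): yes — any two successors of a common world are R-related.
So F validates K, D, T, S4, S5. The strongest is S5.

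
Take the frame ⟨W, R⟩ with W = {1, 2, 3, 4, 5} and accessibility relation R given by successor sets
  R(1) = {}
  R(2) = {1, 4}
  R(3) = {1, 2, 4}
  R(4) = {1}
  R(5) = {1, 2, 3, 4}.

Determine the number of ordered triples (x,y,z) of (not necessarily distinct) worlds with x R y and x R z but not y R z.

20

Enumerating: (2,1,1), (2,1,4), (2,4,4), (3,1,1), (3,1,2), (3,1,4), (3,2,2), (3,4,2), (3,4,4), (4,1,1), (5,1,1), (5,1,2), … and 8 more.
Total: 20.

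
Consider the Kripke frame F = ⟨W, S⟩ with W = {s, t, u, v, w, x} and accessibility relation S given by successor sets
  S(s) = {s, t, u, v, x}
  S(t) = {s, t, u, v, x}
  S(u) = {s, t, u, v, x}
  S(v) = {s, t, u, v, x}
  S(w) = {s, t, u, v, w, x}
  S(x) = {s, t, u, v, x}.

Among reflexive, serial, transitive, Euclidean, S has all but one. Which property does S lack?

Reflexive: yes — every world is S-related to itself.
Serial: yes — every world has a successor (e.g. s S s).
Transitive: yes — every two-step S-path is closed by a direct edge.
Euclidean: no — w S s and w S w, but not s S w.
Only Euclidean fails.

Euclidean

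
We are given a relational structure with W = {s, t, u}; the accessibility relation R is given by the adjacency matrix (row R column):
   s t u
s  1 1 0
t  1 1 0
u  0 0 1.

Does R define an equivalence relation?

Reflexive: yes — every world is R-related to itself.
Symmetric: yes — every pair in R has its reverse in R.
Transitive: yes — every two-step R-path is closed by a direct edge.
So R is an equivalence relation.

Yes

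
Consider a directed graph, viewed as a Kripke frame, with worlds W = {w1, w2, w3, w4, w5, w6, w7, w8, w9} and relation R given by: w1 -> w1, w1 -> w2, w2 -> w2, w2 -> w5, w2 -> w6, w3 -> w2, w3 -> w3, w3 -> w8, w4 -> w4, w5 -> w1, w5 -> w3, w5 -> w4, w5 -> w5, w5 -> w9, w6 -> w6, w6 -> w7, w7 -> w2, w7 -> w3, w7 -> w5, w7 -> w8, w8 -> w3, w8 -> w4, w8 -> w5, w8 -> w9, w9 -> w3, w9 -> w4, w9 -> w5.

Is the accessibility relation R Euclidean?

No

Euclidean: no — w2 R w5 and w2 R w6, but not w5 R w6.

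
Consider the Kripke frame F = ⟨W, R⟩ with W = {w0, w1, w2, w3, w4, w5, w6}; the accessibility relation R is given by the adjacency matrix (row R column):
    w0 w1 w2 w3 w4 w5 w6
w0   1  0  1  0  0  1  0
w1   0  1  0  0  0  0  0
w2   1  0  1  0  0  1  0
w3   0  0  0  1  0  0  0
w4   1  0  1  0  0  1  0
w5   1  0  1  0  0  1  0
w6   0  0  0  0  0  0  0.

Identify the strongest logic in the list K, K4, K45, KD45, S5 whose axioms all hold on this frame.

K45

Transitive (axiom 4): yes — every two-step R-path is closed by a direct edge.
Euclidean (axiom 5): yes — any two successors of a common world are R-related.
Serial (axiom D): no — w6 has no R-successor.
Reflexive (axiom T): no — w4 is not related to itself.
So F validates K, K4, K45; KD45 would additionally require R to be serial. The strongest is K45.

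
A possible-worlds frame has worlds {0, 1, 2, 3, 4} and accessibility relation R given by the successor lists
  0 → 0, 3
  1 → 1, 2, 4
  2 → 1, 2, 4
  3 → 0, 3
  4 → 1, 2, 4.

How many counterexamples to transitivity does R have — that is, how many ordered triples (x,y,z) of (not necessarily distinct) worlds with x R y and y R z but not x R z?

0

R is transitive; there are no such tuples.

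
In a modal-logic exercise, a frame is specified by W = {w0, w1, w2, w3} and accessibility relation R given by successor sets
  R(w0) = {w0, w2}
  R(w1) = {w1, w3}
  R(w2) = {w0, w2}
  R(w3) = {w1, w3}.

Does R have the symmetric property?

Symmetric: yes — every pair in R has its reverse in R.

Yes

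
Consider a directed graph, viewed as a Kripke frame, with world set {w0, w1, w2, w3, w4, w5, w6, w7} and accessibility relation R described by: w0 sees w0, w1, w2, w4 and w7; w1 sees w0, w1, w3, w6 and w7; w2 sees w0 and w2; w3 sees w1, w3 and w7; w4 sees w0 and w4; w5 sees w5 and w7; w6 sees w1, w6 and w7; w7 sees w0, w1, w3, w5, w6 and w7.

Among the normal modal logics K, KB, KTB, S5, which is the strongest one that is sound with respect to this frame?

Symmetric (axiom B): yes — every pair in R has its reverse in R.
Reflexive (axiom T): yes — every world is R-related to itself.
Euclidean (axiom 5): no — w0 R w1 and w0 R w2, but not w1 R w2.
So F validates K, KB, KTB; S5 would additionally require R to be Euclidean. The strongest is KTB.

KTB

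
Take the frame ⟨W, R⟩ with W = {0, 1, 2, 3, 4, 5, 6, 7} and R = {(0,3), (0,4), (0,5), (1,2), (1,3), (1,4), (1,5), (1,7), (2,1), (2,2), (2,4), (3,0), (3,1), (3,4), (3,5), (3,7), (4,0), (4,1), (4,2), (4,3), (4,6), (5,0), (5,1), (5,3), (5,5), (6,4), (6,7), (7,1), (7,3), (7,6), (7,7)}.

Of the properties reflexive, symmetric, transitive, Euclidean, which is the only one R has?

Reflexive: no — 0 is not related to itself.
Symmetric: yes — every pair in R has its reverse in R.
Transitive: no — 0 R 3 and 3 R 1, but not 0 R 1.
Euclidean: no — 0 R 4 and 0 R 5, but not 4 R 5.
Only symmetric holds.

symmetric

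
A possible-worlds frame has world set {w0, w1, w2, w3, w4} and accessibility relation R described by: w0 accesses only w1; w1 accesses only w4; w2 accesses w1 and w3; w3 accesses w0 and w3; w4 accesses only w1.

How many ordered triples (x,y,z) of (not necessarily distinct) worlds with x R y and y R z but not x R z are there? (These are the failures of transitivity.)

Enumerating: (w0,w1,w4), (w1,w4,w1), (w2,w1,w4), (w2,w3,w0), (w3,w0,w1), (w4,w1,w4).

6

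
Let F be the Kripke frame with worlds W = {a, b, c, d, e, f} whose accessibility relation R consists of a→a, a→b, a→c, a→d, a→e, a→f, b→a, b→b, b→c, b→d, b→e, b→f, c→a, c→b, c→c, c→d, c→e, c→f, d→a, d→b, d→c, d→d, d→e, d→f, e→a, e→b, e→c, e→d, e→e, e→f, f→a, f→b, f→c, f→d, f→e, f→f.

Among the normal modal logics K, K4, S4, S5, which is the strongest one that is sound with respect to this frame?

S5

Transitive (axiom 4): yes — every two-step R-path is closed by a direct edge.
Reflexive (axiom T): yes — every world is R-related to itself.
Euclidean (axiom 5): yes — any two successors of a common world are R-related.
So F validates K, K4, S4, S5. The strongest is S5.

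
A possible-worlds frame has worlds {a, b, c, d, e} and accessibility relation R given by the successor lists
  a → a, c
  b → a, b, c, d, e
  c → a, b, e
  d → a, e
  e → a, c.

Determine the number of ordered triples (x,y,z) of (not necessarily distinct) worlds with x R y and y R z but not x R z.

10

Enumerating: (a,c,b), (a,c,e), (c,a,c), (c,b,c), (c,b,d), (c,e,c), (d,a,c), (d,e,c), (e,c,b), (e,c,e).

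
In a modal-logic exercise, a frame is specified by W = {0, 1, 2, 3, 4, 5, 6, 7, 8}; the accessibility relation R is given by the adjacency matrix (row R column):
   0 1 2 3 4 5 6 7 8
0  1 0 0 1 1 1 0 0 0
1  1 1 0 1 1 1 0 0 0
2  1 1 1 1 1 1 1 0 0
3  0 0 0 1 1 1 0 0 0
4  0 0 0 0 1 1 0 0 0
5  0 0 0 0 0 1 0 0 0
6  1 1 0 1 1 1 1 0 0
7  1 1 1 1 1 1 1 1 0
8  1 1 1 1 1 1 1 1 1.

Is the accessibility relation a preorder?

Yes

Reflexive: yes — every world is R-related to itself.
Transitive: yes — every two-step R-path is closed by a direct edge.
So R is a preorder.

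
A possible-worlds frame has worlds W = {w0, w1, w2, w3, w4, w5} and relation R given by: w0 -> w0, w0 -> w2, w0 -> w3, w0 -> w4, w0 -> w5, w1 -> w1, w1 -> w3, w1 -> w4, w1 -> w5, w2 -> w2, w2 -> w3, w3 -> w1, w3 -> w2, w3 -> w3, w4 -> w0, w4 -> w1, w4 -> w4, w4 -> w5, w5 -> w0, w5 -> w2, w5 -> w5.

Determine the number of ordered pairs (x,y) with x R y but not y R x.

5

Enumerating: (w0,w2), (w0,w3), (w1,w5), (w4,w5), (w5,w2).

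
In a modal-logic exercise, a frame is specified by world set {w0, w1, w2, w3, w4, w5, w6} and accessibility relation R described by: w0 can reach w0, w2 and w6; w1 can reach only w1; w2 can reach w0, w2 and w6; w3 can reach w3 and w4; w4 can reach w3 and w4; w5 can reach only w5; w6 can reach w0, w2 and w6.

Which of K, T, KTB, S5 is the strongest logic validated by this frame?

Reflexive (axiom T): yes — every world is R-related to itself.
Symmetric (axiom B): yes — every pair in R has its reverse in R.
Euclidean (axiom 5): yes — any two successors of a common world are R-related.
So F validates K, T, KTB, S5. The strongest is S5.

S5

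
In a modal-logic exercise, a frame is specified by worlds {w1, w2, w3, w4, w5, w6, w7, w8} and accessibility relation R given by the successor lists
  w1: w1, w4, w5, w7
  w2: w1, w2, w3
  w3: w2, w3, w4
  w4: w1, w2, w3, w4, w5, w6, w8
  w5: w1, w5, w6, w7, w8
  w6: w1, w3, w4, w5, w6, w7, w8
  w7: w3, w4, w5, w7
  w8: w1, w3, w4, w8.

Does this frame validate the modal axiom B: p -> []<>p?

The schema B characterises exactly the symmetric frames.
Symmetric: no — w1 R w7 but not w7 R w1.

No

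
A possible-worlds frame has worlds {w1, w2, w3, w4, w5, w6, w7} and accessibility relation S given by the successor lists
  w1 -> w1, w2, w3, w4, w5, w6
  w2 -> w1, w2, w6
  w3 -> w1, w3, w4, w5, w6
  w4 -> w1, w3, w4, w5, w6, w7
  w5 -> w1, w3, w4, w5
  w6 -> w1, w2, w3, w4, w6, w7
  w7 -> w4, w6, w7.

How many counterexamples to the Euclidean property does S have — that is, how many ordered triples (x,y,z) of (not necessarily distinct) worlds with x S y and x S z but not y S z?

Enumerating: (w1,w2,w3), (w1,w2,w4), (w1,w2,w5), (w1,w3,w2), (w1,w4,w2), (w1,w5,w2), (w1,w5,w6), (w1,w6,w5), (w3,w5,w6), (w3,w6,w5), (w4,w1,w7), (w4,w3,w7), … and 16 more.
Total: 28.

28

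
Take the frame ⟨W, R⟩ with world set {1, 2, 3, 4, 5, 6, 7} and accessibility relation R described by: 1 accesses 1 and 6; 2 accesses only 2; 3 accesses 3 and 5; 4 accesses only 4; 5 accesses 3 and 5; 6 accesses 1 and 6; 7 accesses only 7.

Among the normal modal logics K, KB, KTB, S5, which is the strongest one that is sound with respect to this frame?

Symmetric (axiom B): yes — every pair in R has its reverse in R.
Reflexive (axiom T): yes — every world is R-related to itself.
Euclidean (axiom 5): yes — any two successors of a common world are R-related.
So F validates K, KB, KTB, S5. The strongest is S5.

S5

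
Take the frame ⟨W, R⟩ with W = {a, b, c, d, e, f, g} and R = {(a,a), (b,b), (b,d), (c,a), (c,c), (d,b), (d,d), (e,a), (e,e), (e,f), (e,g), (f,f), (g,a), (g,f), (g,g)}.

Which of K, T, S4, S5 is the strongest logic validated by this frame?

Reflexive (axiom T): yes — every world is R-related to itself.
Transitive (axiom 4): yes — every two-step R-path is closed by a direct edge.
Euclidean (axiom 5): no — e R a and e R f, but not a R f.
So F validates K, T, S4; S5 would additionally require R to be Euclidean. The strongest is S4.

S4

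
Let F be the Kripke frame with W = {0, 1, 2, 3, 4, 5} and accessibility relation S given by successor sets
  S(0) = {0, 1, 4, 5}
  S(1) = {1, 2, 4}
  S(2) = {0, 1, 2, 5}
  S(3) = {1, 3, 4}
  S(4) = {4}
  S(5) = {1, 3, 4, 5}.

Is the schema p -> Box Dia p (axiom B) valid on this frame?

The schema B characterises exactly the symmetric frames.
Symmetric: no — 0 S 1 but not 1 S 0.

No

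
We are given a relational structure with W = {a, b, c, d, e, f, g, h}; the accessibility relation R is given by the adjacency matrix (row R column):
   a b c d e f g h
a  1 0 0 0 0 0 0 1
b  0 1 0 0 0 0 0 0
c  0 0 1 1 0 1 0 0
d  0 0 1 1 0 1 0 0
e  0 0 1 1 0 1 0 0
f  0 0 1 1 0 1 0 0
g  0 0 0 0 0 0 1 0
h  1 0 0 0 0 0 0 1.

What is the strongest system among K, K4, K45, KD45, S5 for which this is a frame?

KD45

Transitive (axiom 4): yes — every two-step R-path is closed by a direct edge.
Euclidean (axiom 5): yes — any two successors of a common world are R-related.
Serial (axiom D): yes — every world has a successor (e.g. a R a).
Reflexive (axiom T): no — e is not related to itself.
So F validates K, K4, K45, KD45; S5 would additionally require R to be reflexive. The strongest is KD45.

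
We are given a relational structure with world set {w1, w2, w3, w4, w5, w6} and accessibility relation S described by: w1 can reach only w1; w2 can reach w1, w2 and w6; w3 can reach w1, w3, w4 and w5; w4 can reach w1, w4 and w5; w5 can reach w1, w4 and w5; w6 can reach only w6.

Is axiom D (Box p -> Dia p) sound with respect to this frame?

Axiom D corresponds to the accessibility relation being serial.
Serial: yes — every world has a successor (e.g. w1 S w1).

Yes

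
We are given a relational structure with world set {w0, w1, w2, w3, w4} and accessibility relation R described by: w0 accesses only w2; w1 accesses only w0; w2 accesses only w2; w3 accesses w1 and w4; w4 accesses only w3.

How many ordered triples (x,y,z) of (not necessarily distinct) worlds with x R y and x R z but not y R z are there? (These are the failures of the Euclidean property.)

6

Enumerating: (w1,w0,w0), (w3,w1,w1), (w3,w1,w4), (w3,w4,w1), (w3,w4,w4), (w4,w3,w3).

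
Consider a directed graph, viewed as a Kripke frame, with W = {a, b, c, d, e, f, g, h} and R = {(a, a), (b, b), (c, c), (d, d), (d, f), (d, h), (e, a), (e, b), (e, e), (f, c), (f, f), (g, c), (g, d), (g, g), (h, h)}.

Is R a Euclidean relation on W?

Euclidean: no — d R f and d R h, but not f R h.

No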